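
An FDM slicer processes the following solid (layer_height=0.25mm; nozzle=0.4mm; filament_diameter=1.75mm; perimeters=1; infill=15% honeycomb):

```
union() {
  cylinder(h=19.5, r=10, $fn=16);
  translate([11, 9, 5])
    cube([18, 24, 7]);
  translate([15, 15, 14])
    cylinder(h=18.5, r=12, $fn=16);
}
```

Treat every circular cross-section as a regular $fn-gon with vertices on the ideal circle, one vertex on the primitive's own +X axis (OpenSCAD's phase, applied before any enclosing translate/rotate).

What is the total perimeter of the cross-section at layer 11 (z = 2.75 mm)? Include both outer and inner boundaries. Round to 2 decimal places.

62.43 mm

At z = 2.75 mm: the cylinder: section is a regular 16-gon, circumradius r=10 (perimeter = 2·16·10.000·sin(180°/16) = 62.43 mm); the cube at (11, 9) is absent (z outside [5, 12]); the cylinder at (15, 15) is not intersected at this z (z outside [14, 32.5]); Combining (union): only the r=10 cylinder is present, so the union is just that shape — boundary = 62.43 mm. Overall, the cross-section is a single solid region. Total boundary length (outer) = 62.43 mm.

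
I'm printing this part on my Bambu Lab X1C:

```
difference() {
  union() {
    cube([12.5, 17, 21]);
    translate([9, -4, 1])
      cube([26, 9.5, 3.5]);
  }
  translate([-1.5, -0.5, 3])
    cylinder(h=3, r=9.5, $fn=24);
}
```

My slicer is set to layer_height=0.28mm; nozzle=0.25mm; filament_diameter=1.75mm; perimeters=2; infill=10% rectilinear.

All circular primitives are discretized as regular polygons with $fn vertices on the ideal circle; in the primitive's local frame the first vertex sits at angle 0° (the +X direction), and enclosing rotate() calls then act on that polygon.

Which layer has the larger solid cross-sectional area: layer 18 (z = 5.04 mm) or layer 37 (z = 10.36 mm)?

Layer 18 (z = 5.04): the 12.5×17 cube contributes its full rectangle (area 212.50 mm²); the cube at (9, -4) is absent (z outside [1, 4.5]); Combining (union): only the 12.5×17 cube is present, so the union is just that shape — area = 212.50 mm²; the cylinder at (-1.5, -0.5): section is a regular 24-gon, circumradius r=9.5 (area = (24/2)·9.500²·sin(360°/24) = 280.30 mm²); Subtracting the remaining from the first: starting from the result so far (212.50 mm²), the r=9.5 cylinder at (-1.5, -0.5) partially overlaps it — only the 51.99 mm² overlap (of its 280.30 mm²) is removed, clipping the outline — area = 160.51 mm². So its area = 160.51 mm². Layer 37 (z = 10.36): the 12.5×17 cube contributes its full rectangle (area 212.50 mm²); the cube at (9, -4) does not reach this height (z outside [1, 4.5]); Merging all regions: only the 12.5×17 cube is present, so the union is just that shape — area = 212.50 mm²; the cylinder at (-1.5, -0.5) is absent (z outside [3, 6]); Subtracting the remaining from the first: none of the subtracted shapes is present at this height, so the result so far is unchanged — area = 212.50 mm². So its area = 212.50 mm². Layer 37 is larger (212.50 vs 160.51 mm²).

layer 37 (z = 10.36 mm)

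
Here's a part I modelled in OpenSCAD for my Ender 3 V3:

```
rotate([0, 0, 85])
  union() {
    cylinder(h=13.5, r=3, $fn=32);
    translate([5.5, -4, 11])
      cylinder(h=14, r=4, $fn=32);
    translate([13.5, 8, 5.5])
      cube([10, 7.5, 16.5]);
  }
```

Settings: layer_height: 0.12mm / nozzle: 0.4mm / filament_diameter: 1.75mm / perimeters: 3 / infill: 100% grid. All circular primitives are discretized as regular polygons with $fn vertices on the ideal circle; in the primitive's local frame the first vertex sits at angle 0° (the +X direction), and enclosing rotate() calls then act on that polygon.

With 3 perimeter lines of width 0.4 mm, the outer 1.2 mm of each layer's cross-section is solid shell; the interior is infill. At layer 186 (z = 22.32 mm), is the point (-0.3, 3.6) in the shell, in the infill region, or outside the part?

outside

At z = 22.32 mm: the cylinder is absent (z outside [0, 13.5]); the r=4 cylinder at (5.5, -4) gives a regular 32-gon of circumradius 4 (constant along its height); the cube at (13.5, 8) is not intersected at this z (z outside [5.5, 22]); Combining (union): only the r=4 cylinder at (5.5, -4) is present, so the union is just that shape — 1 connected region; (whole slice rotated 85° about Z — lengths, areas and connectivity unchanged). Overall, the cross-section is a single solid region. Undo the 85° rotation: the query point maps to (3.560, 0.613) in the un-rotated model frame. The nearest boundary edge runs (4.72, -0.08)→(3.97, -0.30); distance from the point to it = 1.00 mm. The point is not inside any of the regions above, so it lies outside the cross-section (1.00 mm from the nearest boundary).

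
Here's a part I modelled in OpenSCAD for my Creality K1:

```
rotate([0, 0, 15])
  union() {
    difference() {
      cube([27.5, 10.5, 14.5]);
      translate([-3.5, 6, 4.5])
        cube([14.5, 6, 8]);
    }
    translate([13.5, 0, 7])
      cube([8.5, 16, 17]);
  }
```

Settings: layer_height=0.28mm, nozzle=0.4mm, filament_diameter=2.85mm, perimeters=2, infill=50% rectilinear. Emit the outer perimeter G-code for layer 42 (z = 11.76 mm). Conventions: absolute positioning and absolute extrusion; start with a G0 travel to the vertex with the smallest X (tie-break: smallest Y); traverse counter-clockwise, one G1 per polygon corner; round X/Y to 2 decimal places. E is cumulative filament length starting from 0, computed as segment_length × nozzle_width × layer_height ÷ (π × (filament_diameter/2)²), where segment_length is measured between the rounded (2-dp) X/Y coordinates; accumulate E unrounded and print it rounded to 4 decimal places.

At z = 11.76 mm: the cube is present — its section is the full 27.5×10.5 rectangle; the cube at (-3.5, 6) (footprint 14.5×6) is included at this height; After the difference (first − rest): starting from the 27.5×10.5 cube, the 14.5×6 cube at (-3.5, 6) partially overlaps it — only the 49.50 mm² overlap (of its 87.00 mm²) is removed, clipping the outline — 1 connected region; the cube at (13.5, 0) (footprint 8.5×16) is included at this height; Combining (union): the regions partially overlap (shared area 89.25 mm²), so overlapping operands fuse into one piece — 1 connected region; (whole slice rotated 15° about Z — lengths, areas and connectivity unchanged). The outline is a single polygon with 10 vertices. Extrusion per mm of travel: 0.4 × 0.28 / (π × 1.425²) = 0.017557. Accumulating E over each segment gives final E = 1.5272.

G0 X-1.55 Y5.80 Z11.76
G1 X0.00 Y0.00 E0.1054
G1 X26.56 Y7.12 E0.5882
G1 X23.85 Y17.26 E0.7724
G1 X18.53 Y15.84 E0.8691
G1 X17.11 Y21.15 E0.9656
G1 X8.90 Y18.95 E1.1148
G1 X10.32 Y13.64 E1.2113
G1 X7.91 Y12.99 E1.2552
G1 X9.07 Y8.64 E1.3342
G1 X-1.55 Y5.80 E1.5272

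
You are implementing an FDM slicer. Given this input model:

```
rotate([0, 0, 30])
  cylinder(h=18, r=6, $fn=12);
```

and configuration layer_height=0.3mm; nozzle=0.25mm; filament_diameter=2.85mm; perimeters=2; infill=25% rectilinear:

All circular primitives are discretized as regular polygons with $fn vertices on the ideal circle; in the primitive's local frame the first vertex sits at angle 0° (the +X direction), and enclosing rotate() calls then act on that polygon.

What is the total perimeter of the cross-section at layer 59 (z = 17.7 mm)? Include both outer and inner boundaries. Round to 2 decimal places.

At z = 17.7 mm: the cylinder: section is a regular 12-gon, circumradius r=6 (perimeter = 2·12·6.000·sin(180°/12) = 37.27 mm); (whole slice rotated 30° about Z — lengths, areas and connectivity unchanged). Overall, the cross-section is a single solid region. Total boundary length (outer) = 37.27 mm.

37.27 mm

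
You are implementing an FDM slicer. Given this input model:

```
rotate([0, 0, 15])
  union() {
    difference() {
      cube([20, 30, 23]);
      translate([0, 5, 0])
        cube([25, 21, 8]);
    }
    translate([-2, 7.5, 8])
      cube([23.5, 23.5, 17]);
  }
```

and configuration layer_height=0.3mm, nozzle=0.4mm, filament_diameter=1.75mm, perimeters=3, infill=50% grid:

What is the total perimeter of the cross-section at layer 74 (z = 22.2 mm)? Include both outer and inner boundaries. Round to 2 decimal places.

109.00 mm

At z = 22.2 mm: the 20×30 cube contributes its full rectangle (perimeter 100.00 mm); the cube at (0, 5) does not reach this height (z outside [0, 8]); Taking the first minus the rest: none of the subtracted shapes is present at this height, so the 20×30 cube is unchanged — boundary = 100.00 mm; the 23.5×23.5 cube at (-2, 7.5) contributes its full rectangle (perimeter 94.00 mm); Combining (union): the regions partially overlap (shared area 450.00 mm²), so the edge portions inside another operand are dropped and the merged outline is re-measured after clipping — boundary = 109.00 mm; (whole slice rotated 15° about Z — lengths, areas and connectivity unchanged). Overall, the cross-section is a single solid region. Total boundary length (outer) = 109.00 mm.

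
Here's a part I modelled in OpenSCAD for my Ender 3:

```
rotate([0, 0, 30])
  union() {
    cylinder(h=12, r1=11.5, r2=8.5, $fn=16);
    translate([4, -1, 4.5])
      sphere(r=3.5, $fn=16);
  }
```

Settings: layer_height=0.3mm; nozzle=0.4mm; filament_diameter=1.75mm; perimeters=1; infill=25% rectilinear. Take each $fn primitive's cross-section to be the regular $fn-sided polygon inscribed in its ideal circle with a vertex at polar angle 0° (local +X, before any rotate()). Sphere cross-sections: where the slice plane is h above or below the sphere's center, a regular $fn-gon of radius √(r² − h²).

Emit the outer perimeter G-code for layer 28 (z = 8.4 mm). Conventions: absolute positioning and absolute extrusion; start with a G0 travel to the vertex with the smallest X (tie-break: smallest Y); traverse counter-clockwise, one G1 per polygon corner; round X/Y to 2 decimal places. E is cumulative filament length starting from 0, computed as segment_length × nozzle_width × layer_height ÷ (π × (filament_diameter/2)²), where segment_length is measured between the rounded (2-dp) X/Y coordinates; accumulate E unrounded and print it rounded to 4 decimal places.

At z = 8.4 mm: the cone: at t=0.700 of its height the radius interpolates to r₁+(r₂−r₁)t = 9.400, giving a regular 16-gon of that circumradius; the sphere at (4, -1) is absent (|z−center|=3.900 > r=3.5); Taking the union: only the cone is present, so the union is just that shape — 1 connected region; (rotated 30° about Z; rotation is an isometry so areas/perimeters/island counts are preserved). The outline is a single polygon with 16 vertices. Extrusion per mm of travel: 0.4 × 0.3 / (π × 0.875²) = 0.049890. Accumulating E over each segment gives final E = 2.9277.

G0 X-9.32 Y-1.23 Z8.40
G1 X-8.14 Y-4.70 E0.1829
G1 X-5.72 Y-7.46 E0.3660
G1 X-2.43 Y-9.08 E0.5489
G1 X1.23 Y-9.32 E0.7319
G1 X4.70 Y-8.14 E0.9148
G1 X7.46 Y-5.72 E1.0979
G1 X9.08 Y-2.43 E1.2809
G1 X9.32 Y1.23 E1.4639
G1 X8.14 Y4.70 E1.6467
G1 X5.72 Y7.46 E1.8299
G1 X2.43 Y9.08 E2.0128
G1 X-1.23 Y9.32 E2.1958
G1 X-4.70 Y8.14 E2.3787
G1 X-7.46 Y5.72 E2.5618
G1 X-9.08 Y2.43 E2.7448
G1 X-9.32 Y-1.23 E2.9277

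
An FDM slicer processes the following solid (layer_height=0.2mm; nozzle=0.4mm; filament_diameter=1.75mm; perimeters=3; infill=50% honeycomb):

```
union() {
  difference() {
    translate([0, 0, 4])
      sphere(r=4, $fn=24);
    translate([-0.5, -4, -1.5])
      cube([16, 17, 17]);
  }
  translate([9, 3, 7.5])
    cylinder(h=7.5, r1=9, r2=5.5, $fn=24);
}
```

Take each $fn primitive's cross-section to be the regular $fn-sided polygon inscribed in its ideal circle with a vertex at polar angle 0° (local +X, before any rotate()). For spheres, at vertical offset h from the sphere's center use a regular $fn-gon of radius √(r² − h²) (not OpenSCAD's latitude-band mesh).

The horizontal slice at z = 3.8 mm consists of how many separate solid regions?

At z = 3.8 mm: the r=4 sphere contributes a regular 24-gon of circumradius √(4²−0.2²) = 3.995; the cube at (-0.5, -4) is present — its section is the full 16×17 rectangle; Subtracting the remaining from the first: starting from the r=4 sphere, the 16×17 cube at (-0.5, -4) partially overlaps it — only the 28.75 mm² overlap (of its 272.00 mm²) is removed, clipping the outline — 1 connected region; the cone at (9, 3) is absent (z outside [7.5, 15]); Combining (union): only the result so far is present, so the union is just that shape — 1 connected region. The result has 1 disconnected region.

1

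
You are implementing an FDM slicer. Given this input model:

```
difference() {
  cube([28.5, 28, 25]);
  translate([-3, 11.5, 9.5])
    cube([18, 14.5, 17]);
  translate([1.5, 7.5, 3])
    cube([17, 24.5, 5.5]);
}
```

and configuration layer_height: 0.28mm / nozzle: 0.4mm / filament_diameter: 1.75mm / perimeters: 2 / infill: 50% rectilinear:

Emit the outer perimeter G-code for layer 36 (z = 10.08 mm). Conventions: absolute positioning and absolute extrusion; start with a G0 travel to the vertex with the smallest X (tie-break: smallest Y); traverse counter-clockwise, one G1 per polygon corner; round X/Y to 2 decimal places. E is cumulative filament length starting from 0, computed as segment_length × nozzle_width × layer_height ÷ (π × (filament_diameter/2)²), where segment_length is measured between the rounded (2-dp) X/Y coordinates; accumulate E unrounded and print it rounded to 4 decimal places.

At z = 10.08 mm: the cube is present — its section is the full 28.5×28 rectangle; the 18×14.5 cube at (-3, 11.5) contributes its full rectangle; the cube at (1.5, 7.5) is not intersected at this z (z outside [3, 8.5]); Taking the first minus the rest: starting from the 28.5×28 cube, the 18×14.5 cube at (-3, 11.5) partially overlaps it — only the 217.50 mm² overlap (of its 261.00 mm²) is removed, clipping the outline — 1 connected region. The outline is a single polygon with 8 vertices. Extrusion per mm of travel: 0.4 × 0.28 / (π × 0.875²) = 0.046564. Accumulating E over each segment gives final E = 6.6587.

G0 X0.00 Y0.00 Z10.08
G1 X28.50 Y0.00 E1.3271
G1 X28.50 Y28.00 E2.6309
G1 X0.00 Y28.00 E3.9580
G1 X0.00 Y26.00 E4.0511
G1 X15.00 Y26.00 E4.7495
G1 X15.00 Y11.50 E5.4247
G1 X0.00 Y11.50 E6.1232
G1 X0.00 Y0.00 E6.6587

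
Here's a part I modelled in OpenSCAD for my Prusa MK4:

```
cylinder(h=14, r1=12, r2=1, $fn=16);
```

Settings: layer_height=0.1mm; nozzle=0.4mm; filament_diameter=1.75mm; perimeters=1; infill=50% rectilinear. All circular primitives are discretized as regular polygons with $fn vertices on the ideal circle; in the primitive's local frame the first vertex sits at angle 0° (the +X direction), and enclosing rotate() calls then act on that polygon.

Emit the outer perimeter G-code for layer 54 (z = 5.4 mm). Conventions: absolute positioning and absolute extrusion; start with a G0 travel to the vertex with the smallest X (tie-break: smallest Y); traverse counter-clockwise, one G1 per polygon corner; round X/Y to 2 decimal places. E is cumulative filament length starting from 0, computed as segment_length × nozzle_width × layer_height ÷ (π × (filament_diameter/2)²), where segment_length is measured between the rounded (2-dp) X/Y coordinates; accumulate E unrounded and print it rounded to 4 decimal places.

G0 X-7.76 Y0.00 Z5.40
G1 X-7.17 Y-2.97 E0.0504
G1 X-5.49 Y-5.49 E0.1007
G1 X-2.97 Y-7.17 E0.1511
G1 X0.00 Y-7.76 E0.2014
G1 X2.97 Y-7.17 E0.2518
G1 X5.49 Y-5.49 E0.3022
G1 X7.17 Y-2.97 E0.3525
G1 X7.76 Y0.00 E0.4029
G1 X7.17 Y2.97 E0.4532
G1 X5.49 Y5.49 E0.5036
G1 X2.97 Y7.17 E0.5540
G1 X0.00 Y7.76 E0.6043
G1 X-2.97 Y7.17 E0.6547
G1 X-5.49 Y5.49 E0.7051
G1 X-7.17 Y2.97 E0.7554
G1 X-7.76 Y0.00 E0.8058

At z = 5.4 mm: the cone (r1=12→r2=1) has section circumradius 7.757 here — a regular 16-gon. The outline is a single polygon with 16 vertices. Extrusion per mm of travel: 0.4 × 0.1 / (π × 0.875²) = 0.016630. Accumulating E over each segment gives final E = 0.8058.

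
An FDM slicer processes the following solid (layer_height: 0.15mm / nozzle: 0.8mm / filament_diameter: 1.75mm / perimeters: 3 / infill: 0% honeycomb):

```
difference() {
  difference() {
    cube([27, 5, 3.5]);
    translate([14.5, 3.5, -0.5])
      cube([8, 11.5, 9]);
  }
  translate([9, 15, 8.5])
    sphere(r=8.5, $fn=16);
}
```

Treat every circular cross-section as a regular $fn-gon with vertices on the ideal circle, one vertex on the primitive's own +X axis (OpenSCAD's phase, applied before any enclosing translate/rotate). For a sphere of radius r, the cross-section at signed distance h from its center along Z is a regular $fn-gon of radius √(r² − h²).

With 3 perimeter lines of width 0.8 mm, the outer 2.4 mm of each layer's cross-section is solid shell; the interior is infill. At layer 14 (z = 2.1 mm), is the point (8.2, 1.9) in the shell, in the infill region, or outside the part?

At z = 2.1 mm: the 27×5 cube contributes its full rectangle; the 8×11.5 cube at (14.5, 3.5) contributes its full rectangle; Taking the first minus the rest: starting from the 27×5 cube, the 8×11.5 cube at (14.5, 3.5) partially overlaps it — only the 12.00 mm² overlap (of its 92.00 mm²) is removed, clipping the outline — 1 connected region; the sphere at (9, 15): section is a regular 16-gon, circumradius = √(r²−h²) = √(8.5²−6.4²) = 5.594; After the difference (first − rest): starting from that combined region, the r=8.5 sphere at (9, 15) misses the remaining region (no effect) — 1 connected region. Overall, the cross-section is a single solid region. The nearest boundary edge runs (27.00, 0.00)→(0.00, 0.00); distance from the point to it = 1.90 mm. The point is inside the cross-section, 1.90 mm from the nearest boundary — within the 2.4 mm shell band (3 × 0.8).

shell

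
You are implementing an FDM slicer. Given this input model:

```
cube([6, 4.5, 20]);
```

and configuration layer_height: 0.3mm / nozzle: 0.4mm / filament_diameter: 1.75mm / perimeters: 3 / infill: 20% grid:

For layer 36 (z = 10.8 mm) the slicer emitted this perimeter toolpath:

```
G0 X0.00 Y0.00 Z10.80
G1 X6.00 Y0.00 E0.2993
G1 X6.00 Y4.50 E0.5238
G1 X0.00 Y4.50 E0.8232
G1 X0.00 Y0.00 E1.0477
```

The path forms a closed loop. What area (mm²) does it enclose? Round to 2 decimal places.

27.00 mm²

Apply the shoelace formula to the sequence of (X, Y) vertices; enclosed area = 27.00 mm².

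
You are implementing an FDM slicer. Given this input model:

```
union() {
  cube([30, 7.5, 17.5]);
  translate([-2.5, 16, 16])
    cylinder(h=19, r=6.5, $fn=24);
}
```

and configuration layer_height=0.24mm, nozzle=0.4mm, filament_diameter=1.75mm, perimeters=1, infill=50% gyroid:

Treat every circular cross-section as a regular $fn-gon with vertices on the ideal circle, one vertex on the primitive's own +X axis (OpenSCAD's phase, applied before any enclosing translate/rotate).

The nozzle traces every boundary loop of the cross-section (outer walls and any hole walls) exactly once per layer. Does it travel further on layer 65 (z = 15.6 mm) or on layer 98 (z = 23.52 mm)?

layer 65 (z = 15.6 mm)

Layer 65 (z = 15.6): the 30×7.5 cube contributes its full rectangle (perimeter 75.00 mm); the cylinder at (-2.5, 16) does not reach this height (z outside [16, 35]); Merging all regions: only the 30×7.5 cube is present, so the union is just that shape — boundary = 75.00 mm. So its perimeter = 75.00 mm. Layer 98 (z = 23.52): the cube is not intersected at this z (z outside [0, 17.5]); the r=6.5 cylinder at (-2.5, 16) gives a regular 24-gon of circumradius 6.5 (constant along its height) (perimeter = 2·24·6.500·sin(180°/24) = 40.72 mm); Combining (union): only the r=6.5 cylinder at (-2.5, 16) is present, so the union is just that shape — boundary = 40.72 mm. So its perimeter = 40.72 mm. Layer 65 is larger (75.00 vs 40.72 mm).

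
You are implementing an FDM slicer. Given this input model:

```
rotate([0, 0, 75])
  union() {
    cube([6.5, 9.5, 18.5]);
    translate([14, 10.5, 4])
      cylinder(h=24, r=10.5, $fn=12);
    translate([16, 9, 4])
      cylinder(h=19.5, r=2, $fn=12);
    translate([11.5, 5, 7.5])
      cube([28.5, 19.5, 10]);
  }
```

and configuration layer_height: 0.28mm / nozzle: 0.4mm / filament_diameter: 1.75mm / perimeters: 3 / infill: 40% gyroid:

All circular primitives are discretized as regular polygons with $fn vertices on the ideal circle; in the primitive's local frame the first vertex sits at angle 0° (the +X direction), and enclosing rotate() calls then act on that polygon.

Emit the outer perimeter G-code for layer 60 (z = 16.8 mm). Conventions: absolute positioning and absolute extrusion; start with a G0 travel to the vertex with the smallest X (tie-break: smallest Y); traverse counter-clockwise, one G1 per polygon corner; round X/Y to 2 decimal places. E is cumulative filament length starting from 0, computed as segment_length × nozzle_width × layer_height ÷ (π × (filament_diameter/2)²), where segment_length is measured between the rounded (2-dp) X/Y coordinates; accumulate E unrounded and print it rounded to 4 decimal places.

At z = 16.8 mm: the cube (footprint 6.5×9.5) is included at this height; the r=10.5 cylinder at (14, 10.5) gives a regular 12-gon of circumradius 10.5 (constant along its height); the r=2 cylinder at (16, 9) contributes a regular 12-gon of circumradius 2; the 28.5×19.5 cube at (11.5, 5) contributes its full rectangle; Combining (union): the regions partially overlap (shared area 197.99 mm²), so overlapping operands fuse into one piece — 1 connected region; (rotated 75° about Z; rotation is an isometry so areas/perimeters/island counts are preserved). The outline is a single polygon with 16 vertices. Extrusion per mm of travel: 0.4 × 0.28 / (π × 0.875²) = 0.046564. Accumulating E over each segment gives final E = 5.8968.

G0 X-20.69 Y17.45 Z16.80
G1 X-16.66 Y16.37 E0.1943
G1 X-16.66 Y13.52 E0.3270
G1 X-13.94 Y8.82 E0.5798
G1 X-9.24 Y6.10 E0.8327
G1 X-8.20 Y6.10 E0.8811
G1 X-9.18 Y2.46 E1.0567
G1 X0.00 Y0.00 E1.4992
G1 X1.68 Y6.28 E1.8019
G1 X-1.85 Y7.22 E1.9720
G1 X0.91 Y8.82 E2.1206
G1 X3.62 Y13.52 E2.3732
G1 X3.62 Y18.96 E2.6265
G1 X1.08 Y23.36 E2.8631
G1 X5.52 Y39.93 E3.6618
G1 X-13.31 Y44.98 E4.5696
G1 X-20.69 Y17.45 E5.8968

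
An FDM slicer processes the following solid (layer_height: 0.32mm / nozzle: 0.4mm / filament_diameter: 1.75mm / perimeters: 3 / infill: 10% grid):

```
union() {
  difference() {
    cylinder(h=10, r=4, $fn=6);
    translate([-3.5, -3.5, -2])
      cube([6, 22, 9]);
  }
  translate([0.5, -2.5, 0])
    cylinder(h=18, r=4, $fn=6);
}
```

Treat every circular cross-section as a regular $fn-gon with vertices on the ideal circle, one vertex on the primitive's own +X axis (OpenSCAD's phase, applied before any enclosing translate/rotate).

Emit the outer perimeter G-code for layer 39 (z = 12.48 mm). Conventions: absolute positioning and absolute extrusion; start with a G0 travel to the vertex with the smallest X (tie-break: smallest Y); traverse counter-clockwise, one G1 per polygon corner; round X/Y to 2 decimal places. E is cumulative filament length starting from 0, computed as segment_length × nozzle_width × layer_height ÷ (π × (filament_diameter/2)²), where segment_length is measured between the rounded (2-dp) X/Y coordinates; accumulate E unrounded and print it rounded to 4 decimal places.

G0 X-3.50 Y-2.50 Z12.48
G1 X-1.50 Y-5.96 E0.2127
G1 X2.50 Y-5.96 E0.4255
G1 X4.50 Y-2.50 E0.6382
G1 X2.50 Y0.96 E0.8509
G1 X-1.50 Y0.96 E1.0638
G1 X-3.50 Y-2.50 E1.2764

At z = 12.48 mm: the cylinder does not reach this height (z outside [0, 10]); the cube at (-3.5, -3.5) does not reach this height (z outside [-2, 7]); Taking the first minus the rest: the first operand is absent here, so nothing remains; the r=4 cylinder at (0.5, -2.5) contributes a regular 6-gon of circumradius 4; Taking the union: only the r=4 cylinder at (0.5, -2.5) is present, so the union is just that shape — 1 connected region. The outline is a single polygon with 6 vertices. Extrusion per mm of travel: 0.4 × 0.32 / (π × 0.875²) = 0.053216. Accumulating E over each segment gives final E = 1.2764.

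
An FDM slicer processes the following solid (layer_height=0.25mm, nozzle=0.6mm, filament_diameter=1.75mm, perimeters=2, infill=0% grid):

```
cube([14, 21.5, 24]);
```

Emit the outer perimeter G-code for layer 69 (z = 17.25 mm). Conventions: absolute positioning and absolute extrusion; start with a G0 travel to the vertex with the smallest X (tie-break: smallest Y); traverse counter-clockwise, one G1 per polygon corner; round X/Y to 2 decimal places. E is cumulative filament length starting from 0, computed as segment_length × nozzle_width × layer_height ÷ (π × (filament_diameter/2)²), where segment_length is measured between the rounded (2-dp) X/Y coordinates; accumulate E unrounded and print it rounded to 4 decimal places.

At z = 17.25 mm: the 14×21.5 cube contributes its full rectangle. The outline is a single polygon with 4 vertices. Extrusion per mm of travel: 0.6 × 0.25 / (π × 0.875²) = 0.062363. Accumulating E over each segment gives final E = 4.4278.

G0 X0.00 Y0.00 Z17.25
G1 X14.00 Y0.00 E0.8731
G1 X14.00 Y21.50 E2.2139
G1 X0.00 Y21.50 E3.0870
G1 X0.00 Y0.00 E4.4278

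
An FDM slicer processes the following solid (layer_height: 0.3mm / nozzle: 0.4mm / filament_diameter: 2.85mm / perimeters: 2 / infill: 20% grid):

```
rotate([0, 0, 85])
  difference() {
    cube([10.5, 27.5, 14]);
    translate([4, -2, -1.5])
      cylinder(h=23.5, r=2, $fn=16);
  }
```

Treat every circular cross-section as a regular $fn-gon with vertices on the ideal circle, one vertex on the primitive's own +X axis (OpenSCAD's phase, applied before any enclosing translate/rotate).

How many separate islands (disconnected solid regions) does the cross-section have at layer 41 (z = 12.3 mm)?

1

At z = 12.3 mm: the 10.5×27.5 cube contributes its full rectangle; the cylinder at (4, -2): section is a regular 16-gon, circumradius r=2; After the difference (first − rest): starting from the 10.5×27.5 cube, the r=2 cylinder at (4, -2) misses the remaining region (no effect) — 1 connected region; (rotated 85° about Z; rotation is an isometry so areas/perimeters/island counts are preserved). Overall, the cross-section is a single solid region. Island count = 1.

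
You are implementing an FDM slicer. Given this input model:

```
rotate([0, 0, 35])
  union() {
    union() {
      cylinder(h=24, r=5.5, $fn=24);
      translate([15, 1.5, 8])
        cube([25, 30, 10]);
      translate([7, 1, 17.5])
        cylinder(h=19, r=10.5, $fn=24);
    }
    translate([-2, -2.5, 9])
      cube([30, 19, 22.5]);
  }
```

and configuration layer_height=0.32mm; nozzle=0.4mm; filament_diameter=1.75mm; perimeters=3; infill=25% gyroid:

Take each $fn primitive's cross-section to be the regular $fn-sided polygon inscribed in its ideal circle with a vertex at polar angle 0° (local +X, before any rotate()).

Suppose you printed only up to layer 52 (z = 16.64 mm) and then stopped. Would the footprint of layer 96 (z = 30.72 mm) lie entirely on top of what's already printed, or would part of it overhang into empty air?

part overhangs

Compare the two slices. At z = 16.64: the r=5.5 cylinder gives a regular 24-gon of circumradius 5.5 (constant along its height) (area = (24/2)·5.500²·sin(360°/24) = 93.95 mm²); the cube at (15, 1.5) (footprint 25×30) is included at this height (area 750.00 mm²); the cylinder at (7, 1) is not intersected at this z (z outside [17.5, 36.5]); Taking the union: the 2 present regions are separate (no shared area or edge), so areas and boundary lengths simply add and each stays a separate island — area = 843.95 mm²; the 30×19 cube at (-2, -2.5) contributes its full rectangle (area 570.00 mm²); Taking the union: the regions partially overlap — summed areas 1413.95 mm² minus the doubly-counted overlap 247.35 mm² gives 1166.60 mm² — area = 1166.60 mm²; (whole slice rotated 35° about Z — lengths, areas and connectivity unchanged). At z = 30.72: the cylinder does not reach this height (z outside [0, 24]); the cube at (15, 1.5) is absent (z outside [8, 18]); the r=10.5 cylinder at (7, 1) gives a regular 24-gon of circumradius 10.5 (constant along its height) (area = (24/2)·10.500²·sin(360°/24) = 342.42 mm²); Merging all regions: only the r=10.5 cylinder at (7, 1) is present, so the union is just that shape — area = 342.42 mm²; the 30×19 cube at (-2, -2.5) contributes its full rectangle (area 570.00 mm²); Combining (union): the regions partially overlap — summed areas 912.42 mm² minus the doubly-counted overlap 233.41 mm² gives 679.01 mm² — area = 679.01 mm²; (rotated 35° about Z; rotation is an isometry so areas/perimeters/island counts are preserved). Checking containment: at z = 30.72 the cross-section extends beyond the z = 16.64 cross-section by about 83.45 mm².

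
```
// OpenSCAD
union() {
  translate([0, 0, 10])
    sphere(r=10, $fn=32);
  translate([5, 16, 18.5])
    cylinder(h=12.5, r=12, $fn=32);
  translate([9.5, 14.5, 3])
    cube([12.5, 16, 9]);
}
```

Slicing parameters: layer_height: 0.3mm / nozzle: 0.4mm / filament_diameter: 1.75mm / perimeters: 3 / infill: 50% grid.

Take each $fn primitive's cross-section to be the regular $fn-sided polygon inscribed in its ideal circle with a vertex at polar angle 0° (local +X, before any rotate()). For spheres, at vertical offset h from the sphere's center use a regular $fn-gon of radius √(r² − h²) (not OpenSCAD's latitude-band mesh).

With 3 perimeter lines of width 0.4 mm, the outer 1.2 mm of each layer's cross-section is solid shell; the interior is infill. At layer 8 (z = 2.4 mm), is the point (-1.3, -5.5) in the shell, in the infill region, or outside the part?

shell

At z = 2.4 mm: the r=10 sphere slices to a regular 32-gon of circumradius 6.499 (√(r²−h²) with h=7.6 from center); the cylinder at (5, 16) does not reach this height (z outside [18.5, 31]); the cube at (9.5, 14.5) is not intersected at this z (z outside [3, 12]); Taking the union: only the r=10 sphere is present, so the union is just that shape — 1 connected region. Overall, the cross-section is a single solid region. The nearest boundary edge runs (-2.49, -6.00)→(-1.27, -6.37); distance from the point to it = 0.83 mm. The point is inside the cross-section, 0.83 mm from the nearest boundary — within the 1.2 mm shell band (3 × 0.4).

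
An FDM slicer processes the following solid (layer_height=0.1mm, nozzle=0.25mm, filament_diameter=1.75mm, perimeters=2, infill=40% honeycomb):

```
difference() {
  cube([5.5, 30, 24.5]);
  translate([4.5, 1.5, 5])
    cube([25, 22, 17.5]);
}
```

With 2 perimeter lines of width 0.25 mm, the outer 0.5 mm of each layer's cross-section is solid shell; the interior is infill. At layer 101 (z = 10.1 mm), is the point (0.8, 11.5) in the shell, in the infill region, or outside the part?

At z = 10.1 mm: the cube is present — its section is the full 5.5×30 rectangle; the cube at (4.5, 1.5) (footprint 25×22) is included at this height; Subtracting the remaining from the first: starting from the 5.5×30 cube, the 25×22 cube at (4.5, 1.5) partially overlaps it — only the 22.00 mm² overlap (of its 550.00 mm²) is removed, clipping the outline — 1 connected region. Overall, the cross-section is a single solid region. The nearest boundary edge runs (0.00, 0.00)→(0.00, 30.00); distance from the point to it = 0.80 mm. The point is inside the cross-section and 0.80 mm from the nearest boundary — more than the 0.5 mm shell width (2 × 0.25), so it's in the infill interior.

infill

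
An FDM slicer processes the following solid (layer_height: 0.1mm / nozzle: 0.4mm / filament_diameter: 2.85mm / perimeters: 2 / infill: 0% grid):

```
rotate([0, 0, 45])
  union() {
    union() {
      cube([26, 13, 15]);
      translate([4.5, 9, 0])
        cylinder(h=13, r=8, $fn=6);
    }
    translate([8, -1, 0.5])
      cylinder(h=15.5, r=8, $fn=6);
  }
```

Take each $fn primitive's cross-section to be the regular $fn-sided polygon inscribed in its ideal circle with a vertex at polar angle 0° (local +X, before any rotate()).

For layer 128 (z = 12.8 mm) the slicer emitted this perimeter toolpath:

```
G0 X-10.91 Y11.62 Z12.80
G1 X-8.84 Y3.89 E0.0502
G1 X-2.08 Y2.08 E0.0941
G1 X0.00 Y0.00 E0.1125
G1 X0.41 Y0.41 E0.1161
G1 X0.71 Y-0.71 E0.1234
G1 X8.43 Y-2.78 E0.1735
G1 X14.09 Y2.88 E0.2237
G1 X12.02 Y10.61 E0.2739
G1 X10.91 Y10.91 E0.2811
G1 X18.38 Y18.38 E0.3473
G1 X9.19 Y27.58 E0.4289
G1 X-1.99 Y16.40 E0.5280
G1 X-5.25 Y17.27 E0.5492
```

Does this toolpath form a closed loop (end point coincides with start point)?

no

Start point (G0): (-10.91, 11.62). End point (last G1): the path does not return to the start — open.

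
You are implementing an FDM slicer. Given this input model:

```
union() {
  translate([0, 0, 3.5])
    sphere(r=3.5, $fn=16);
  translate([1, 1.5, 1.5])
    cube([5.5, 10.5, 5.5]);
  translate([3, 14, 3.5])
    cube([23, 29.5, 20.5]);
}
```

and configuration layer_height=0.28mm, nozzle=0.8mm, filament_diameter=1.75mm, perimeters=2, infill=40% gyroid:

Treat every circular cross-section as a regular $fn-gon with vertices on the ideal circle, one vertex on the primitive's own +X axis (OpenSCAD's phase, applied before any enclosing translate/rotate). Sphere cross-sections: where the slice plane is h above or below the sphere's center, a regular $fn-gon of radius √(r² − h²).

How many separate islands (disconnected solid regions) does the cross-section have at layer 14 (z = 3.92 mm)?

2

At z = 3.92 mm: the sphere: section is a regular 16-gon, circumradius = √(r²−h²) = √(3.5²−0.42²) = 3.475; the cube at (1, 1.5) (footprint 5.5×10.5) is included at this height; the 23×29.5 cube at (3, 14) contributes its full rectangle; Merging all regions: the regions partially overlap (shared area 2.38 mm²), so overlapping operands fuse into one piece — 2 connected regions. Overall, the cross-section has 2 separate islands. Island count = 2.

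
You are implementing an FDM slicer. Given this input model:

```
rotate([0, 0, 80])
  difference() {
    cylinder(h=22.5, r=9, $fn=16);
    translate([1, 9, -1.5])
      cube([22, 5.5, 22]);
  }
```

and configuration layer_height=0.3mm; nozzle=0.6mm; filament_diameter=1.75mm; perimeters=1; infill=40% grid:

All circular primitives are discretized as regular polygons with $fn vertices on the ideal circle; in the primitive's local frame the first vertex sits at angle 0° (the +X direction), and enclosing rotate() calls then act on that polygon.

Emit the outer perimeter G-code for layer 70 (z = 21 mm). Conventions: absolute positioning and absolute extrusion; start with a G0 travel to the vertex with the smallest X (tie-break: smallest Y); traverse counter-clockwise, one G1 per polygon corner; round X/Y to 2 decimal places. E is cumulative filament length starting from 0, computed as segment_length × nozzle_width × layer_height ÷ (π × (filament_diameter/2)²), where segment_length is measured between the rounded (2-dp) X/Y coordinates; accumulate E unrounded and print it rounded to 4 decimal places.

G0 X-8.86 Y1.56 Z21.00
G1 X-8.79 Y-1.95 E0.2627
G1 X-7.37 Y-5.16 E0.5254
G1 X-4.84 Y-7.59 E0.7879
G1 X-1.56 Y-8.86 E1.0511
G1 X1.95 Y-8.79 E1.3139
G1 X5.16 Y-7.37 E1.5765
G1 X7.59 Y-4.84 E1.8391
G1 X8.86 Y-1.56 E2.1023
G1 X8.79 Y1.95 E2.3650
G1 X7.37 Y5.16 E2.6277
G1 X4.84 Y7.59 E2.8902
G1 X1.56 Y8.86 E3.1534
G1 X-1.95 Y8.79 E3.4161
G1 X-5.16 Y7.37 E3.6788
G1 X-7.59 Y4.84 E3.9413
G1 X-8.86 Y1.56 E4.2045

At z = 21 mm: the cylinder: section is a regular 16-gon, circumradius r=9; the cube at (1, 9) is not intersected at this z (z outside [-1.5, 20.5]); Subtracting the remaining from the first: none of the subtracted shapes is present at this height, so the r=9 cylinder is unchanged — 1 connected region; (whole slice rotated 80° about Z — lengths, areas and connectivity unchanged). The outline is a single polygon with 16 vertices. Extrusion per mm of travel: 0.6 × 0.3 / (π × 0.875²) = 0.074835. Accumulating E over each segment gives final E = 4.2045.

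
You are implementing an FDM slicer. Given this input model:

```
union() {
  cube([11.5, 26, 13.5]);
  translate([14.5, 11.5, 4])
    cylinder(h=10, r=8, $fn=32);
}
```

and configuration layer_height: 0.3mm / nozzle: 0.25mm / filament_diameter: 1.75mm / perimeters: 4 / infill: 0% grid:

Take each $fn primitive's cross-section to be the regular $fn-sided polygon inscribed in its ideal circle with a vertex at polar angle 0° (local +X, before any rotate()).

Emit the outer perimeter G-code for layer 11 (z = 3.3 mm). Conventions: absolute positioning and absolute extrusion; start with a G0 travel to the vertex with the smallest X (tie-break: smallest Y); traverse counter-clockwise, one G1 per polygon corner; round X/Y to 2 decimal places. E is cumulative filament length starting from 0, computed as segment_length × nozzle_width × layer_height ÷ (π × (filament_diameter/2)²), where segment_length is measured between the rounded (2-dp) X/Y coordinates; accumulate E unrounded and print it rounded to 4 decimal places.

G0 X0.00 Y0.00 Z3.30
G1 X11.50 Y0.00 E0.3586
G1 X11.50 Y26.00 E1.1693
G1 X0.00 Y26.00 E1.5279
G1 X0.00 Y0.00 E2.3386

At z = 3.3 mm: the cube is present — its section is the full 11.5×26 rectangle; the cylinder at (14.5, 11.5) is absent (z outside [4, 14]); Merging all regions: only the 11.5×26 cube is present, so the union is just that shape — 1 connected region. The outline is a single polygon with 4 vertices. Extrusion per mm of travel: 0.25 × 0.3 / (π × 0.875²) = 0.031181. Accumulating E over each segment gives final E = 2.3386.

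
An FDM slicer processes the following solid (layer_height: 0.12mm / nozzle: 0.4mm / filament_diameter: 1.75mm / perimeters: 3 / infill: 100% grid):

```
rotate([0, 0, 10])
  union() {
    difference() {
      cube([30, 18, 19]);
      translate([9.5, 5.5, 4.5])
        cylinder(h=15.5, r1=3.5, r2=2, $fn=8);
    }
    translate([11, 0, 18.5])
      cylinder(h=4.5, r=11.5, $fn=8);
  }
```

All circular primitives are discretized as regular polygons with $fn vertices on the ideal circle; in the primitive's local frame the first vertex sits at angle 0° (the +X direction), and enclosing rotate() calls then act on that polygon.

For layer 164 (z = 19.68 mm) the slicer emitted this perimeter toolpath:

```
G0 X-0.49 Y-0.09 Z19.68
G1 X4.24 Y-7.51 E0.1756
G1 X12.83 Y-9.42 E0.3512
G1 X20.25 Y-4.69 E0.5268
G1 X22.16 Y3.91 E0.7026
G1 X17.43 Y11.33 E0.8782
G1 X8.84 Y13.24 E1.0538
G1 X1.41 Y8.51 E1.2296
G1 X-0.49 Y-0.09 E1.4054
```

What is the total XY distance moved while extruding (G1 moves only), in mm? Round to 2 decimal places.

70.42 mm

Sum the Euclidean lengths of each G1 segment: total = 70.42 mm.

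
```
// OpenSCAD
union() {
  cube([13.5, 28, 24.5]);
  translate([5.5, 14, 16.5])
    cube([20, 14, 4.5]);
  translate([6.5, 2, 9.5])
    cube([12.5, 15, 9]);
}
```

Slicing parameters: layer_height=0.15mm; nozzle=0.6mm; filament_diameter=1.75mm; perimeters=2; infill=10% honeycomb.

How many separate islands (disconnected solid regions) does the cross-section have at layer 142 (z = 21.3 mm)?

1

At z = 21.3 mm: the cube is present — its section is the full 13.5×28 rectangle; the cube at (5.5, 14) does not reach this height (z outside [16.5, 21]); the cube at (6.5, 2) does not reach this height (z outside [9.5, 18.5]); Taking the union: only the 13.5×28 cube is present, so the union is just that shape — 1 connected region. Overall, the cross-section is a single solid region. Island count = 1.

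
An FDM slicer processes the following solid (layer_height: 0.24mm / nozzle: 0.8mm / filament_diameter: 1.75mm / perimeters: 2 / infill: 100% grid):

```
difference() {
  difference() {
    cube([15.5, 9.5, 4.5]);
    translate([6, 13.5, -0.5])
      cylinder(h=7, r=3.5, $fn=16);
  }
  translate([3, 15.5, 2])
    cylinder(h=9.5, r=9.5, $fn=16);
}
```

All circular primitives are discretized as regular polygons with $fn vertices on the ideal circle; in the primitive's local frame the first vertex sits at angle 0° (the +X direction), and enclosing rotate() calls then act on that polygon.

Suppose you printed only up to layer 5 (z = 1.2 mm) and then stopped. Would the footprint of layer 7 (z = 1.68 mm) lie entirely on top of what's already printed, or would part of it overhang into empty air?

entirely on top

Compare the two slices. At z = 1.2: the cube is present — its section is the full 15.5×9.5 rectangle (area 147.25 mm²); the r=3.5 cylinder at (6, 13.5) contributes a regular 16-gon of circumradius 3.5 (area = (16/2)·3.500²·sin(360°/16) = 37.50 mm²); Taking the first minus the rest: starting from the 15.5×9.5 cube (147.25 mm²), the r=3.5 cylinder at (6, 13.5) misses the remaining region (no effect) — area = 147.25 mm²; the cylinder at (3, 15.5) does not reach this height (z outside [2, 11.5]); Subtracting the remaining from the first: none of the subtracted shapes is present at this height, so the result so far is unchanged — area = 147.25 mm². At z = 1.68: the 15.5×9.5 cube contributes its full rectangle (area 147.25 mm²); the r=3.5 cylinder at (6, 13.5) gives a regular 16-gon of circumradius 3.5 (constant along its height) (area = (16/2)·3.500²·sin(360°/16) = 37.50 mm²); After the difference (first − rest): starting from the 15.5×9.5 cube (147.25 mm²), the r=3.5 cylinder at (6, 13.5) misses the remaining region (no effect) — area = 147.25 mm²; the cylinder at (3, 15.5) is not intersected at this z (z outside [2, 11.5]); Taking the first minus the rest: none of the subtracted shapes is present at this height, so that combined region is unchanged — area = 147.25 mm². Checking containment: the cross-section at z = 1.68 is a subset of the cross-section at z = 1.2.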